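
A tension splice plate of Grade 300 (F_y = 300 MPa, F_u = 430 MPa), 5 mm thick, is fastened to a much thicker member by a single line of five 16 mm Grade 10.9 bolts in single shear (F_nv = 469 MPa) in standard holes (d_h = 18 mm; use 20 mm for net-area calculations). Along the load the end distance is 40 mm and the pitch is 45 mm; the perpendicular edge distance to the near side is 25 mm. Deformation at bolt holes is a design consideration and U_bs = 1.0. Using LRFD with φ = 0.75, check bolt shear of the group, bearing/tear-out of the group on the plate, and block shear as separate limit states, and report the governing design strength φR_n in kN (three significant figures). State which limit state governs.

Bolt shear: A_b = π·16²/4 = 201.1 mm²; R_n = 469 × 201.1 × 5 × 1 / 1000 = 471.5 kN → 0.75 × 471.5 = 354 kN.
Bearing: edge l_c = 31, r_n = 79.98 kN; interior l_c = 27, r_n = 69.66 kN; R_n = 79.98 + 4·69.66 = 358.6 kN → 269 kN.
Block shear: A_gv = 1100, A_nv = 650, A_nt = 75 mm²; R_n = min(0.6F_uA_nv, 0.6F_yA_gv) + U_bs·F_u·A_nt = 200 kN → 150 kN.
Block shear governs: 150 kN.

150 kN (block shear governs)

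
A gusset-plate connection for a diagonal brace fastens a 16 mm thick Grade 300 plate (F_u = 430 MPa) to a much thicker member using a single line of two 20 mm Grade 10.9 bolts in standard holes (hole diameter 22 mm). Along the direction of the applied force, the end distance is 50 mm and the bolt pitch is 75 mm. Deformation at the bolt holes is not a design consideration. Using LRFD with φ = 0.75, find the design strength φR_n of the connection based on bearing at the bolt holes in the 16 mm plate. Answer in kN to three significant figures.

611 kN

Per bolt r_n = 1.5 l_c t F_u ≤ 3.0 d t F_u; upper limit = 3.0 × 20 × 16 × 430 / 1000 = 412.8 kN.
Edge bolt: l_c = 50 − 22/2 = 39 mm → 1.5 × 39 × 16 × 430 / 1000 = 402.5 → r_n = 402.5 kN.
Interior bolts: l_c = 75 − 22 = 53 mm → 1.5 × 53 × 16 × 430 / 1000 = 547 → r_n = 412.8 kN.
R_n = 1 × 402.5 + 1 × 412.8 = 815.3 kN.
Design strength φR_n = 0.75 × 815.3 = 611 kN.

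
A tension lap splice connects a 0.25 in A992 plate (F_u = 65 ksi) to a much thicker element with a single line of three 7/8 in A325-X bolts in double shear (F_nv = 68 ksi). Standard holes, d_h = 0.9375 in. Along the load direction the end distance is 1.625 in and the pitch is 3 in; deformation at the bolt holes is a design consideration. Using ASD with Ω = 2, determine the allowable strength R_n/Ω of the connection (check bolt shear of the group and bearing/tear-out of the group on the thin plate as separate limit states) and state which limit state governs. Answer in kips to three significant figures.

45.4 kips (bearing governs)

Bolt shear: A_b = π·0.875²/4 = 0.6013 in²; R_n = 68 × 0.6013 × 3 × 2 = 245.3 kips → 245.3 / 2 = 123 kips.
Bearing (1.2 l_c t F_u ≤ 2.4 d t F_u): upper limit = 2.4·0.875·0.25·65 = 34.12 kips.
  Edge l_c = 1.625 − 0.9375/2 = 1.156 → r_n = 22.55 kips; interior l_c = 3 − 0.9375 = 2.062 → r_n = 34.12 kips.
  R_n,bearing = 1·22.55 + 2·34.12 = 90.8 kips → 90.8 / 2 = 45.4 kips.
Bearing governs: 45.4 kips.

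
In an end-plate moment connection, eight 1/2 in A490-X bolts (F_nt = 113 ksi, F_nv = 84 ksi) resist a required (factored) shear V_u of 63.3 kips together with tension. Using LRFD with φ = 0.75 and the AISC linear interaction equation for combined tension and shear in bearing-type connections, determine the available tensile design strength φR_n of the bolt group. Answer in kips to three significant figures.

A_b = π·0.5²/4 = 0.1963 in²; f_rv = 63.3 / (8 × 0.1963) = 40.3 ksi.
F'_nt = 1.3 F_nt − (F_nt / φF_nv) f_rv = 1.3·113 − (113/(0.75·84))·40.3 = 74.62 ksi, capped at F_nt → F'_nt = 74.62 ksi.
R_n = F'_nt · A_b · n = 74.62 × 0.1963 × 8 = 117.2 kips.
Design strength φR_n = 0.75 × 117.2 = 87.9 kips.

87.9 kips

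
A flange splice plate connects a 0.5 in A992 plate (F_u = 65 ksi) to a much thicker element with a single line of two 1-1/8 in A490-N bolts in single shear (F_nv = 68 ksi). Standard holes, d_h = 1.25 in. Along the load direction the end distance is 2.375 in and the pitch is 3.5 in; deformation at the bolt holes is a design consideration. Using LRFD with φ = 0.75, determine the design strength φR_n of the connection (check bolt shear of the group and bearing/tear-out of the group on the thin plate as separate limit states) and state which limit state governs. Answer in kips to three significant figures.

101 kips (bolt shear governs)

Bolt shear: A_b = π·1.125²/4 = 0.994 in²; R_n = 68 × 0.994 × 2 × 1 = 135.2 kips → 0.75 × 135.2 = 101 kips.
Bearing (1.2 l_c t F_u ≤ 2.4 d t F_u): upper limit = 2.4·1.125·0.5·65 = 87.75 kips.
  Edge l_c = 2.375 − 1.25/2 = 1.75 → r_n = 68.25 kips; interior l_c = 3.5 − 1.25 = 2.25 → r_n = 87.75 kips.
  R_n,bearing = 1·68.25 + 1·87.75 = 156 kips → 0.75 × 156 = 117 kips.
Bolt shear governs: 101 kips.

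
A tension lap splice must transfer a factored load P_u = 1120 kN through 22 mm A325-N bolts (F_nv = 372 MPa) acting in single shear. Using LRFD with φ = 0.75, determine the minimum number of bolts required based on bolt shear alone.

11 bolts

A_b = π·22²/4 = 380.1 mm².
Per-bolt design strength φR_n = 0.75 × 372 × 380.1 × 1 / 1000 = 106.1 kN.
n ≥ 1120 / 106.1 = 10.56 → use 11 bolts.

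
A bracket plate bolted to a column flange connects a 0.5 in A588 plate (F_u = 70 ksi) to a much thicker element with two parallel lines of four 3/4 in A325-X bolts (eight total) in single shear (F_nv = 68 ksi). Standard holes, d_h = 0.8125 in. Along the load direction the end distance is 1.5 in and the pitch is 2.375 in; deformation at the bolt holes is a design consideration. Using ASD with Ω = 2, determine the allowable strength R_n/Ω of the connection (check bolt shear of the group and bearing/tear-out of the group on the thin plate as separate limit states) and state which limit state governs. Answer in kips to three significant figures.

Bolt shear: A_b = π·0.75²/4 = 0.4418 in²; R_n = 68 × 0.4418 × 8 × 1 = 240.3 kips → 240.3 / 2 = 120 kips.
Bearing (1.2 l_c t F_u ≤ 2.4 d t F_u): upper limit = 2.4·0.75·0.5·70 = 63 kips.
  Edge l_c = 1.5 − 0.8125/2 = 1.094 → r_n = 45.94 kips; interior l_c = 2.375 − 0.8125 = 1.562 → r_n = 63 kips.
  R_n,bearing = 2·45.94 + 6·63 = 469.9 kips → 469.9 / 2 = 235 kips.
Bolt shear governs: 120 kips.

120 kips (bolt shear governs)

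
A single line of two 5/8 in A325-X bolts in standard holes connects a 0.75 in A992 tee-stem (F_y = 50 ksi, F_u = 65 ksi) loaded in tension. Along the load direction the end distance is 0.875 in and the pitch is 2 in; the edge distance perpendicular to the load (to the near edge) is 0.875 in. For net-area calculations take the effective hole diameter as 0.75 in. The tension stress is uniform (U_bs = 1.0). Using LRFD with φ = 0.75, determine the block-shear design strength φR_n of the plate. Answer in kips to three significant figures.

56.7 kips

Shear plane L_v = 0.875 + 1·2 = 2.875 in; A_gv = 2.875 × 0.75 = 2.156 in².
A_nv = (2.875 − 1.5·0.75) × 0.75 = 1.312 in².
A_nt = (0.875 − 0.5·0.75) × 0.75 = 0.375 in².
0.6 F_u A_nv = 51.19 kips; 0.6 F_y A_gv = 64.69 kips → shear rupture governs the shear term.
R_n = 51.19 + 1.0 × 65 × 0.375 = 75.56 kips.
Design strength φR_n = 0.75 × 75.56 = 56.7 kips.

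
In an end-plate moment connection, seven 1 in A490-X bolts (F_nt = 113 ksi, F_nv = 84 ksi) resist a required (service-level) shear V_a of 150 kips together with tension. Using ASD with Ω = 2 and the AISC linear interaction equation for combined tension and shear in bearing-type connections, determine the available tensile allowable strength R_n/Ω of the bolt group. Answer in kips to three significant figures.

202 kips

A_b = π·1²/4 = 0.7854 in²; f_rv = 150 / (7 × 0.7854) = 27.28 ksi.
F'_nt = 1.3 F_nt − (Ω F_nt / F_nv) f_rv = 1.3·113 − (2·113/84)·27.28 = 73.49 ksi, capped at F_nt → F'_nt = 73.49 ksi.
R_n = F'_nt · A_b · n = 73.49 × 0.7854 × 7 = 404.1 kips.
Allowable strength R_n/Ω = 404.1 / 2 = 202 kips.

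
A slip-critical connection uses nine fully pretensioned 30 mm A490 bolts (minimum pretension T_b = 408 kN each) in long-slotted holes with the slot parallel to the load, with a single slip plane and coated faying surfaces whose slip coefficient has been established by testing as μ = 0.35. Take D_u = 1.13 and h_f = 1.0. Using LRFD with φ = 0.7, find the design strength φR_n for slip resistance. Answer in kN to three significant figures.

R_n = μ · D_u · h_f · T_b · n_s · n_b = 0.35 × 1.13 × 1.0 × 408 × 1 × 9 = 1452 kN.
Design strength φR_n = 0.7 × 1452 = 1020 kN.

1020 kN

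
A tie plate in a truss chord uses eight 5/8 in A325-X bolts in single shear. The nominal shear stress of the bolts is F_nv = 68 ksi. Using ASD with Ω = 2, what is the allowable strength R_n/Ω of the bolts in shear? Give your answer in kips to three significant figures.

A_b = π × 0.625² / 4 = 0.3068 in².
R_n = F_nv · A_b · n · n_s = 68 × 0.3068 × 8 × 1 = 166.9 kips.
Allowable strength R_n/Ω = 166.9 / 2 = 83.4 kips.

83.4 kips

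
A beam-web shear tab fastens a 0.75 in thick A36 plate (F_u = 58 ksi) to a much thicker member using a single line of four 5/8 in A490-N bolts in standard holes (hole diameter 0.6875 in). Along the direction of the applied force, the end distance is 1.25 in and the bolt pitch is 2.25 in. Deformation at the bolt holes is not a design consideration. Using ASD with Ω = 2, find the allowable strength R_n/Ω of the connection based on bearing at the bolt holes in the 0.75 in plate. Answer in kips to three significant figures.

152 kips

Per bolt r_n = 1.5 l_c t F_u ≤ 3.0 d t F_u; upper limit = 3.0 × 0.625 × 0.75 × 58 = 81.56 kips.
Edge bolt: l_c = 1.25 − 0.6875/2 = 0.9062 in → 1.5 × 0.9062 × 0.75 × 58 = 59.13 → r_n = 59.13 kips.
Interior bolts: l_c = 2.25 − 0.6875 = 1.562 in → 1.5 × 1.562 × 0.75 × 58 = 102 → r_n = 81.56 kips.
R_n = 1 × 59.13 + 3 × 81.56 = 303.8 kips.
Allowable strength R_n/Ω = 303.8 / 2 = 152 kips.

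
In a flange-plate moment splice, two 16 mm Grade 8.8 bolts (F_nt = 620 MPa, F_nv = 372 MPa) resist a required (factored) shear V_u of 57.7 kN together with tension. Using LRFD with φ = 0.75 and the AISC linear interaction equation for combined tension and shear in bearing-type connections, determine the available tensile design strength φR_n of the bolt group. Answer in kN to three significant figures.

147 kN

A_b = π·16²/4 = 201.1 mm²; f_rv = 57.7 × 1000 / (2 × 201.1) = 143.5 MPa.
F'_nt = 1.3 F_nt − (F_nt / φF_nv) f_rv = 1.3·620 − (620/(0.75·372))·143.5 = 487.1 MPa, capped at F_nt → F'_nt = 487.1 MPa.
R_n = F'_nt · A_b · n = 487.1 × 201.1 × 2 / 1000 = 195.9 kN.
Design strength φR_n = 0.75 × 195.9 = 147 kN.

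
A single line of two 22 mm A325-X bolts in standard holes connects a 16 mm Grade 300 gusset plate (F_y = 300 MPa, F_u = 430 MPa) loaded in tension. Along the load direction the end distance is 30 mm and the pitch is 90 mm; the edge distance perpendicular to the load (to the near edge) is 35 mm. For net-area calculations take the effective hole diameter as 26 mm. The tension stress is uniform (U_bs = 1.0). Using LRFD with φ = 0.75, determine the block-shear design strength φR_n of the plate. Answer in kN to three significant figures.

364 kN

Shear plane L_v = 30 + 1·90 = 120 mm; A_gv = 120 × 16 = 1920 mm².
A_nv = (120 − 1.5·26) × 16 = 1296 mm².
A_nt = (35 − 0.5·26) × 16 = 352 mm².
0.6 F_u A_nv = 334.4 kN; 0.6 F_y A_gv = 345.6 kN → shear rupture governs the shear term.
R_n = 334.4 + 1.0 × 430 × 352 / 1000 = 485.7 kN.
Design strength φR_n = 0.75 × 485.7 = 364 kN.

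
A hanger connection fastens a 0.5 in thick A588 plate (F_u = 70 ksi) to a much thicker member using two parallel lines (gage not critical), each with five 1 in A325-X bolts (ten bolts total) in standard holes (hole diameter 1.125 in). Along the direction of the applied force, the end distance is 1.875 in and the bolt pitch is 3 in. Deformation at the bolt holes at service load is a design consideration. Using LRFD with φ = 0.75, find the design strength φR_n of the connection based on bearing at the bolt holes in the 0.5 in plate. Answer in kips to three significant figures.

Per bolt r_n = 1.2 l_c t F_u ≤ 2.4 d t F_u; upper limit = 2.4 × 1 × 0.5 × 70 = 84 kips.
Edge bolt: l_c = 1.875 − 1.125/2 = 1.312 in → 1.2 × 1.312 × 0.5 × 70 = 55.12 → r_n = 55.12 kips.
Interior bolts: l_c = 3 − 1.125 = 1.875 in → 1.2 × 1.875 × 0.5 × 70 = 78.75 → r_n = 78.75 kips.
R_n = 2 × 55.12 + 8 × 78.75 = 740.2 kips.
Design strength φR_n = 0.75 × 740.2 = 555 kips.

555 kips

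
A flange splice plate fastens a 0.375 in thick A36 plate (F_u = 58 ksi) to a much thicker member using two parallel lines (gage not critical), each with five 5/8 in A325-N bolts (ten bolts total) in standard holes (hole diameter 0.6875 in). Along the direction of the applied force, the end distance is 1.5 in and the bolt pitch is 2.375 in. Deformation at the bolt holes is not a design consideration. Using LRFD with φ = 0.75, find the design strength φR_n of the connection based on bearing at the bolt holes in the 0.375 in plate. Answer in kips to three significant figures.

Per bolt r_n = 1.5 l_c t F_u ≤ 3.0 d t F_u; upper limit = 3.0 × 0.625 × 0.375 × 58 = 40.78 kips.
Edge bolt: l_c = 1.5 − 0.6875/2 = 1.156 in → 1.5 × 1.156 × 0.375 × 58 = 37.72 → r_n = 37.72 kips.
Interior bolts: l_c = 2.375 − 0.6875 = 1.688 in → 1.5 × 1.688 × 0.375 × 58 = 55.05 → r_n = 40.78 kips.
R_n = 2 × 37.72 + 8 × 40.78 = 401.7 kips.
Design strength φR_n = 0.75 × 401.7 = 301 kips.

301 kips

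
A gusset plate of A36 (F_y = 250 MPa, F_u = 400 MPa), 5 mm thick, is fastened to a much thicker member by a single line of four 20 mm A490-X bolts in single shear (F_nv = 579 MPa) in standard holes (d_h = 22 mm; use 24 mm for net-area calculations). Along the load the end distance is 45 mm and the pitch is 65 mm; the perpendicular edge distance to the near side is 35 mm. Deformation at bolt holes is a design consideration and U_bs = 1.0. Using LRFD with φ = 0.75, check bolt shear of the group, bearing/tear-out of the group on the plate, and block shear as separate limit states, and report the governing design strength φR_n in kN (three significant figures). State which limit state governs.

170 kN (block shear governs)

Bolt shear: A_b = π·20²/4 = 314.2 mm²; R_n = 579 × 314.2 × 4 × 1 / 1000 = 727.6 kN → 0.75 × 727.6 = 546 kN.
Bearing: edge l_c = 34, r_n = 81.6 kN; interior l_c = 43, r_n = 96 kN; R_n = 81.6 + 3·96 = 369.6 kN → 277 kN.
Block shear: A_gv = 1200, A_nv = 780, A_nt = 115 mm²; R_n = min(0.6F_uA_nv, 0.6F_yA_gv) + U_bs·F_u·A_nt = 226 kN → 170 kN.
Block shear governs: 170 kN.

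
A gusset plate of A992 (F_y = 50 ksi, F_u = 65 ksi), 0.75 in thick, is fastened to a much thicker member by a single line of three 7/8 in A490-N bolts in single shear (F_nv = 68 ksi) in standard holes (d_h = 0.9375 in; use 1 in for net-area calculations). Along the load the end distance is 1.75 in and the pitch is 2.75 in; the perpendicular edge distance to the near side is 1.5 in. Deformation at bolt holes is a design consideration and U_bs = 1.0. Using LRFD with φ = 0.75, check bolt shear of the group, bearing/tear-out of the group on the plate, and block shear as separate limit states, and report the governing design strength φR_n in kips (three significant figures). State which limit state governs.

Bolt shear: A_b = π·0.875²/4 = 0.6013 in²; R_n = 68 × 0.6013 × 3 × 1 = 122.7 kips → 0.75 × 122.7 = 92 kips.
Bearing: edge l_c = 1.281, r_n = 74.95 kips; interior l_c = 1.812, r_n = 102.4 kips; R_n = 74.95 + 2·102.4 = 279.7 kips → 210 kips.
Block shear: A_gv = 5.438, A_nv = 3.562, A_nt = 0.75 in²; R_n = min(0.6F_uA_nv, 0.6F_yA_gv) + U_bs·F_u·A_nt = 187.7 kips → 141 kips.
Bolt shear governs: 92 kips.

92 kips (bolt shear governs)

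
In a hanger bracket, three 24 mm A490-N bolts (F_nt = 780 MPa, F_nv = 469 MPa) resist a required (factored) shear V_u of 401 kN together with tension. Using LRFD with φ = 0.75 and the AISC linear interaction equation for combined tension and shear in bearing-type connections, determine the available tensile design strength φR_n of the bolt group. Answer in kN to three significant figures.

365 kN

A_b = π·24²/4 = 452.4 mm²; f_rv = 401 × 1000 / (3 × 452.4) = 295.5 MPa.
F'_nt = 1.3 F_nt − (F_nt / φF_nv) f_rv = 1.3·780 − (780/(0.75·469))·295.5 = 358.8 MPa, capped at F_nt → F'_nt = 358.8 MPa.
R_n = F'_nt · A_b · n = 358.8 × 452.4 × 3 / 1000 = 487 kN.
Design strength φR_n = 0.75 × 487 = 365 kN.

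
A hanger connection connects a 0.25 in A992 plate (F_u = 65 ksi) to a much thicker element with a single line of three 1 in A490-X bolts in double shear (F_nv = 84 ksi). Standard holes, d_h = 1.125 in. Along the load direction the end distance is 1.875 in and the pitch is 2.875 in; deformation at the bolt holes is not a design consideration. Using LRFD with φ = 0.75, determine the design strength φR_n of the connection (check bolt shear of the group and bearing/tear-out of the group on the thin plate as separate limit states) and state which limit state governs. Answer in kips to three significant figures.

88 kips (bearing governs)

Bolt shear: A_b = π·1²/4 = 0.7854 in²; R_n = 84 × 0.7854 × 3 × 2 = 395.8 kips → 0.75 × 395.8 = 297 kips.
Bearing (1.5 l_c t F_u ≤ 3.0 d t F_u): upper limit = 3.0·1·0.25·65 = 48.75 kips.
  Edge l_c = 1.875 − 1.125/2 = 1.312 → r_n = 31.99 kips; interior l_c = 2.875 − 1.125 = 1.75 → r_n = 42.66 kips.
  R_n,bearing = 1·31.99 + 2·42.66 = 117.3 kips → 0.75 × 117.3 = 88 kips.
Bearing governs: 88 kips.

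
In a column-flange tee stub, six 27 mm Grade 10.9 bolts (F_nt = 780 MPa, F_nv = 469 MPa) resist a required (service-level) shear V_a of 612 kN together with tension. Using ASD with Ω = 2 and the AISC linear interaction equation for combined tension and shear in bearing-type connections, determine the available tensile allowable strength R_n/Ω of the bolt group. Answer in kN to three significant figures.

A_b = π·27²/4 = 572.6 mm²; f_rv = 612 × 1000 / (6 × 572.6) = 178.1 MPa.
F'_nt = 1.3 F_nt − (Ω F_nt / F_nv) f_rv = 1.3·780 − (2·780/469)·178.1 = 421.4 MPa, capped at F_nt → F'_nt = 421.4 MPa.
R_n = F'_nt · A_b · n = 421.4 × 572.6 × 6 / 1000 = 1448 kN.
Allowable strength R_n/Ω = 1448 / 2 = 724 kN.

724 kN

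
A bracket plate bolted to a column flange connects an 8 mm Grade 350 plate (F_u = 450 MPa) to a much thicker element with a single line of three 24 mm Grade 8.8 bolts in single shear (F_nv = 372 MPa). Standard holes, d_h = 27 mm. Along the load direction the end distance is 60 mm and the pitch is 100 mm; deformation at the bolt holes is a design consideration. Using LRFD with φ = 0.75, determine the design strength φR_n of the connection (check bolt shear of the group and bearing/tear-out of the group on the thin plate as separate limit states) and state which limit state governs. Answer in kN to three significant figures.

379 kN (bolt shear governs)

Bolt shear: A_b = π·24²/4 = 452.4 mm²; R_n = 372 × 452.4 × 3 × 1 / 1000 = 504.9 kN → 0.75 × 504.9 = 379 kN.
Bearing (1.2 l_c t F_u ≤ 2.4 d t F_u): upper limit = 2.4·24·8·450 / 1000 = 207.4 kN.
  Edge l_c = 60 − 27/2 = 46.5 → r_n = 200.9 kN; interior l_c = 100 − 27 = 73 → r_n = 207.4 kN.
  R_n,bearing = 1·200.9 + 2·207.4 = 615.6 kN → 0.75 × 615.6 = 462 kN.
Bolt shear governs: 379 kN.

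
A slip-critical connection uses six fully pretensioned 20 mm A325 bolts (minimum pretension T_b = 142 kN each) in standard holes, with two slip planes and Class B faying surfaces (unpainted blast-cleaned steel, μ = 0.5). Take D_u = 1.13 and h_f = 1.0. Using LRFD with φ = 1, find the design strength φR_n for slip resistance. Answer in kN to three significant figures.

963 kN

R_n = μ · D_u · h_f · T_b · n_s · n_b = 0.5 × 1.13 × 1.0 × 142 × 2 × 6 = 962.8 kN.
Design strength φR_n = 1 × 962.8 = 963 kN.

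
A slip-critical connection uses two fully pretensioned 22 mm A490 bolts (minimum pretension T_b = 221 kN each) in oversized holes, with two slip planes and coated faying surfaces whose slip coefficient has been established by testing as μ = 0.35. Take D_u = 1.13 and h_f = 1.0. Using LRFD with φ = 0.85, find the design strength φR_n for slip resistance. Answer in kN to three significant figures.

297 kN

R_n = μ · D_u · h_f · T_b · n_s · n_b = 0.35 × 1.13 × 1.0 × 221 × 2 × 2 = 349.6 kN.
Design strength φR_n = 0.85 × 349.6 = 297 kN.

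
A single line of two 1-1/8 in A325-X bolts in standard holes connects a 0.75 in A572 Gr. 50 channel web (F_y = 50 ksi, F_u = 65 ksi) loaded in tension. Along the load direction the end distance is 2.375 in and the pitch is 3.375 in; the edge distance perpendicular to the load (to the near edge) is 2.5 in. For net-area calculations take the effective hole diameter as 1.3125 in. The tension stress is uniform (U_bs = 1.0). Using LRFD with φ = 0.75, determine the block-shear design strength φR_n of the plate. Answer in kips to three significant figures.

150 kips

Shear plane L_v = 2.375 + 1·3.375 = 5.75 in; A_gv = 5.75 × 0.75 = 4.312 in².
A_nv = (5.75 − 1.5·1.3125) × 0.75 = 2.836 in².
A_nt = (2.5 − 0.5·1.3125) × 0.75 = 1.383 in².
0.6 F_u A_nv = 110.6 kips; 0.6 F_y A_gv = 129.4 kips → shear rupture governs the shear term.
R_n = 110.6 + 1.0 × 65 × 1.383 = 200.5 kips.
Design strength φR_n = 0.75 × 200.5 = 150 kips.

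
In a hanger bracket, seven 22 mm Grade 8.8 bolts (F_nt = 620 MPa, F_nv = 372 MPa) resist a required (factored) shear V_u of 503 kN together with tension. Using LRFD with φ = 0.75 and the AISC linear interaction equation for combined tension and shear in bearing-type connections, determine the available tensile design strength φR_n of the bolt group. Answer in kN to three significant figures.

770 kN

A_b = π·22²/4 = 380.1 mm²; f_rv = 503 × 1000 / (7 × 380.1) = 189 MPa.
F'_nt = 1.3 F_nt − (F_nt / φF_nv) f_rv = 1.3·620 − (620/(0.75·372))·189 = 385.9 MPa, capped at F_nt → F'_nt = 385.9 MPa.
R_n = F'_nt · A_b · n = 385.9 × 380.1 × 7 / 1000 = 1027 kN.
Design strength φR_n = 0.75 × 1027 = 770 kN.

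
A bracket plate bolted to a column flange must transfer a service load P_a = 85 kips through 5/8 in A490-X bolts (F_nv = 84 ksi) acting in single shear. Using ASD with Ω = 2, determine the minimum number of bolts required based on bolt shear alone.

A_b = π·0.625²/4 = 0.3068 in².
Per-bolt allowable strength R_n/Ω = 84 × 0.3068 × 1 / 2 = 12.89 kips.
n ≥ 85 / 12.89 = 6.597 → use 7 bolts.

7 bolts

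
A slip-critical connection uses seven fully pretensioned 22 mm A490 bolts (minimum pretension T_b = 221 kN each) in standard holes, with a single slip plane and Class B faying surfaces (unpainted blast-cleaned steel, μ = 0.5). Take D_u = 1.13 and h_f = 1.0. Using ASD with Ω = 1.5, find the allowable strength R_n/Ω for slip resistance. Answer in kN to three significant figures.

583 kN

R_n = μ · D_u · h_f · T_b · n_s · n_b = 0.5 × 1.13 × 1.0 × 221 × 1 × 7 = 874.1 kN.
Allowable strength R_n/Ω = 874.1 / 1.5 = 583 kN.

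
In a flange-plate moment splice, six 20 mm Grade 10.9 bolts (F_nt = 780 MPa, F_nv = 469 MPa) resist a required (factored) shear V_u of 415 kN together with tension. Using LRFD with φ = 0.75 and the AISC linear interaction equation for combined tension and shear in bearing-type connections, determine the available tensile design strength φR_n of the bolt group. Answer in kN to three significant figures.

743 kN

A_b = π·20²/4 = 314.2 mm²; f_rv = 415 × 1000 / (6 × 314.2) = 220.2 MPa.
F'_nt = 1.3 F_nt − (F_nt / φF_nv) f_rv = 1.3·780 − (780/(0.75·469))·220.2 = 525.8 MPa, capped at F_nt → F'_nt = 525.8 MPa.
R_n = F'_nt · A_b · n = 525.8 × 314.2 × 6 / 1000 = 991.1 kN.
Design strength φR_n = 0.75 × 991.1 = 743 kN.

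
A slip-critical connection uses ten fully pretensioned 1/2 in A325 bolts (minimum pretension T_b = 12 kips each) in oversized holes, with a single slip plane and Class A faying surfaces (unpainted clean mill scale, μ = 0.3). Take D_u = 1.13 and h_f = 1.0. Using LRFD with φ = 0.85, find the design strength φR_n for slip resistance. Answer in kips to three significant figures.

R_n = μ · D_u · h_f · T_b · n_s · n_b = 0.3 × 1.13 × 1.0 × 12 × 1 × 10 = 40.68 kips.
Design strength φR_n = 0.85 × 40.68 = 34.6 kips.

34.6 kips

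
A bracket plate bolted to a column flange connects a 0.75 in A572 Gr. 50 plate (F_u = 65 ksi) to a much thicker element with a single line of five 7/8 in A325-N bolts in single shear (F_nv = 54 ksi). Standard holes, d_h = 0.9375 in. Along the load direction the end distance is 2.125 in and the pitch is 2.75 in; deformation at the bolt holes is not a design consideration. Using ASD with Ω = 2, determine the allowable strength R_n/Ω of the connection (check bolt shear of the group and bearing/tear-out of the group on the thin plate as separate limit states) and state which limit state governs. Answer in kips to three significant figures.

Bolt shear: A_b = π·0.875²/4 = 0.6013 in²; R_n = 54 × 0.6013 × 5 × 1 = 162.4 kips → 162.4 / 2 = 81.2 kips.
Bearing (1.5 l_c t F_u ≤ 3.0 d t F_u): upper limit = 3.0·0.875·0.75·65 = 128 kips.
  Edge l_c = 2.125 − 0.9375/2 = 1.656 → r_n = 121.1 kips; interior l_c = 2.75 − 0.9375 = 1.812 → r_n = 128 kips.
  R_n,bearing = 1·121.1 + 4·128 = 633 kips → 633 / 2 = 316 kips.
Bolt shear governs: 81.2 kips.

81.2 kips (bolt shear governs)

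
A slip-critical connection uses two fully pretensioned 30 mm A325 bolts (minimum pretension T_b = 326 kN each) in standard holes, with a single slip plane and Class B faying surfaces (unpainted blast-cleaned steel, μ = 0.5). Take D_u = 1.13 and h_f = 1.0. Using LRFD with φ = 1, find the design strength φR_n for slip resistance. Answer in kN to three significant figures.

368 kN

R_n = μ · D_u · h_f · T_b · n_s · n_b = 0.5 × 1.13 × 1.0 × 326 × 1 × 2 = 368.4 kN.
Design strength φR_n = 1 × 368.4 = 368 kN.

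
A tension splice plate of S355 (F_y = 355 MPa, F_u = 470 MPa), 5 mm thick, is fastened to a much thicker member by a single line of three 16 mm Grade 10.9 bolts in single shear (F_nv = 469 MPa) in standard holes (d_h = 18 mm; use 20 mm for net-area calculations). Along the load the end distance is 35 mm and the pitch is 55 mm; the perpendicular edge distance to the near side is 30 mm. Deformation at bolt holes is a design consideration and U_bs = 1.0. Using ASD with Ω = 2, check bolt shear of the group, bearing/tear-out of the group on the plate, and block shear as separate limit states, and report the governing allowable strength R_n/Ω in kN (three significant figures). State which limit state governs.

90.5 kN (block shear governs)

Bolt shear: A_b = π·16²/4 = 201.1 mm²; R_n = 469 × 201.1 × 3 × 1 / 1000 = 282.9 kN → 282.9 / 2 = 141 kN.
Bearing: edge l_c = 26, r_n = 73.32 kN; interior l_c = 37, r_n = 90.24 kN; R_n = 73.32 + 2·90.24 = 253.8 kN → 127 kN.
Block shear: A_gv = 725, A_nv = 475, A_nt = 100 mm²; R_n = min(0.6F_uA_nv, 0.6F_yA_gv) + U_bs·F_u·A_nt = 181 kN → 90.5 kN.
Block shear governs: 90.5 kN.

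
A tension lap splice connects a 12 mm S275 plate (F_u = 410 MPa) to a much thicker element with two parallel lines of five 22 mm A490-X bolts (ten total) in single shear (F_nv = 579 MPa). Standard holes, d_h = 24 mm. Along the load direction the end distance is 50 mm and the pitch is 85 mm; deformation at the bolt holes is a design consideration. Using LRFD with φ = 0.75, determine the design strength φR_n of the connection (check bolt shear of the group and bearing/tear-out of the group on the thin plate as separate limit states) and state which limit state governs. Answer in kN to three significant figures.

1650 kN (bolt shear governs)

Bolt shear: A_b = π·22²/4 = 380.1 mm²; R_n = 579 × 380.1 × 10 × 1 / 1000 = 2201 kN → 0.75 × 2201 = 1650 kN.
Bearing (1.2 l_c t F_u ≤ 2.4 d t F_u): upper limit = 2.4·22·12·410 / 1000 = 259.8 kN.
  Edge l_c = 50 − 24/2 = 38 → r_n = 224.4 kN; interior l_c = 85 − 24 = 61 → r_n = 259.8 kN.
  R_n,bearing = 2·224.4 + 8·259.8 = 2527 kN → 0.75 × 2527 = 1900 kN.
Bolt shear governs: 1650 kN.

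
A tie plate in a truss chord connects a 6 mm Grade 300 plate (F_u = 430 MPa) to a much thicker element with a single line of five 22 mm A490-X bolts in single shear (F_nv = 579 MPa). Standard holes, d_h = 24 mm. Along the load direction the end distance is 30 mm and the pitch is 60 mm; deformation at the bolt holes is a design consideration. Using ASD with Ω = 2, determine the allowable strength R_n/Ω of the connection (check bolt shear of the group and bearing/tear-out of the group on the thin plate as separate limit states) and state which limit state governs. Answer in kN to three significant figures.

Bolt shear: A_b = π·22²/4 = 380.1 mm²; R_n = 579 × 380.1 × 5 × 1 / 1000 = 1100 kN → 1100 / 2 = 550 kN.
Bearing (1.2 l_c t F_u ≤ 2.4 d t F_u): upper limit = 2.4·22·6·430 / 1000 = 136.2 kN.
  Edge l_c = 30 − 24/2 = 18 → r_n = 55.73 kN; interior l_c = 60 − 24 = 36 → r_n = 111.5 kN.
  R_n,bearing = 1·55.73 + 4·111.5 = 501.6 kN → 501.6 / 2 = 251 kN.
Bearing governs: 251 kN.

251 kN (bearing governs)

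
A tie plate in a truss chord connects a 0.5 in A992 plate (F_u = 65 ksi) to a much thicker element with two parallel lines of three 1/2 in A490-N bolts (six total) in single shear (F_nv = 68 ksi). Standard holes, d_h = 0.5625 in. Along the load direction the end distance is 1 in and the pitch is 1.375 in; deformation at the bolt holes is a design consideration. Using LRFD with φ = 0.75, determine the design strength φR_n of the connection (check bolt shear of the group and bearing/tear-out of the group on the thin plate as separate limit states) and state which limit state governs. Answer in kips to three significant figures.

60.1 kips (bolt shear governs)

Bolt shear: A_b = π·0.5²/4 = 0.1963 in²; R_n = 68 × 0.1963 × 6 × 1 = 80.11 kips → 0.75 × 80.11 = 60.1 kips.
Bearing (1.2 l_c t F_u ≤ 2.4 d t F_u): upper limit = 2.4·0.5·0.5·65 = 39 kips.
  Edge l_c = 1 − 0.5625/2 = 0.7188 → r_n = 28.03 kips; interior l_c = 1.375 − 0.5625 = 0.8125 → r_n = 31.69 kips.
  R_n,bearing = 2·28.03 + 4·31.69 = 182.8 kips → 0.75 × 182.8 = 137 kips.
Bolt shear governs: 60.1 kips.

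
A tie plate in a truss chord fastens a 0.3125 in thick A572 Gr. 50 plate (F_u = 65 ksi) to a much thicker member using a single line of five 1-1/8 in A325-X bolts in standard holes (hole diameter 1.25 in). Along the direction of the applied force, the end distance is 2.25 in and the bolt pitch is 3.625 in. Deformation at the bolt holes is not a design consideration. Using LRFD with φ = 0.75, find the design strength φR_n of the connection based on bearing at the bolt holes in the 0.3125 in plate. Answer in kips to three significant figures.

243 kips

Per bolt r_n = 1.5 l_c t F_u ≤ 3.0 d t F_u; upper limit = 3.0 × 1.125 × 0.3125 × 65 = 68.55 kips.
Edge bolt: l_c = 2.25 − 1.25/2 = 1.625 in → 1.5 × 1.625 × 0.3125 × 65 = 49.51 → r_n = 49.51 kips.
Interior bolts: l_c = 3.625 − 1.25 = 2.375 in → 1.5 × 2.375 × 0.3125 × 65 = 72.36 → r_n = 68.55 kips.
R_n = 1 × 49.51 + 4 × 68.55 = 323.7 kips.
Design strength φR_n = 0.75 × 323.7 = 243 kips.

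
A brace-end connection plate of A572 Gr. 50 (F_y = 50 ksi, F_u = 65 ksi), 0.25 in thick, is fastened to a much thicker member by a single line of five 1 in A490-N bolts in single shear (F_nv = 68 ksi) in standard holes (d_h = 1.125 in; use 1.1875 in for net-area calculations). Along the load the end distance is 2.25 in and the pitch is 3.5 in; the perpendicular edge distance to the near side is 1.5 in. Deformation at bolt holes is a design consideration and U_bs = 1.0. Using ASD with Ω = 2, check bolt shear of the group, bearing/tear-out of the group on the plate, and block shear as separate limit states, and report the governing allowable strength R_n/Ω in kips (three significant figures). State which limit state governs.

Bolt shear: A_b = π·1²/4 = 0.7854 in²; R_n = 68 × 0.7854 × 5 × 1 = 267 kips → 267 / 2 = 134 kips.
Bearing: edge l_c = 1.688, r_n = 32.91 kips; interior l_c = 2.375, r_n = 39 kips; R_n = 32.91 + 4·39 = 188.9 kips → 94.5 kips.
Block shear: A_gv = 4.062, A_nv = 2.727, A_nt = 0.2266 in²; R_n = min(0.6F_uA_nv, 0.6F_yA_gv) + U_bs·F_u·A_nt = 121.1 kips → 60.5 kips.
Block shear governs: 60.5 kips.

60.5 kips (block shear governs)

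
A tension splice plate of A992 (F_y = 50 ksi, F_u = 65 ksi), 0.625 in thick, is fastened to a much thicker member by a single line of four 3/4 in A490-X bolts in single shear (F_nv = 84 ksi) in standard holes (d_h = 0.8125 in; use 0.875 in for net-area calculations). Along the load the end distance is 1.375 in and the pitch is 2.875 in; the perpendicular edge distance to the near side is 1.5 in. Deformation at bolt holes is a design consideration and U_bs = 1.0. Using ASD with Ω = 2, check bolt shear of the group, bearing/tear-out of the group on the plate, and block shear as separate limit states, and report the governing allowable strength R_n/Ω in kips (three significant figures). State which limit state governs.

74.2 kips (bolt shear governs)

Bolt shear: A_b = π·0.75²/4 = 0.4418 in²; R_n = 84 × 0.4418 × 4 × 1 = 148.4 kips → 148.4 / 2 = 74.2 kips.
Bearing: edge l_c = 0.9688, r_n = 47.23 kips; interior l_c = 2.062, r_n = 73.12 kips; R_n = 47.23 + 3·73.12 = 266.6 kips → 133 kips.
Block shear: A_gv = 6.25, A_nv = 4.336, A_nt = 0.6641 in²; R_n = min(0.6F_uA_nv, 0.6F_yA_gv) + U_bs·F_u·A_nt = 212.3 kips → 106 kips.
Bolt shear governs: 74.2 kips.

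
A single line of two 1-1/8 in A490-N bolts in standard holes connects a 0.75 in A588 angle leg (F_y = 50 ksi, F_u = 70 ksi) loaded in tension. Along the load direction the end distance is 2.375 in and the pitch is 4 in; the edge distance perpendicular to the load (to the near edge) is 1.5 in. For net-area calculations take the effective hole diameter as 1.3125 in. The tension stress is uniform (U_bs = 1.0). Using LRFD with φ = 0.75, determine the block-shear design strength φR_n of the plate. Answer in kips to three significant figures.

Shear plane L_v = 2.375 + 1·4 = 6.375 in; A_gv = 6.375 × 0.75 = 4.781 in².
A_nv = (6.375 − 1.5·1.3125) × 0.75 = 3.305 in².
A_nt = (1.5 − 0.5·1.3125) × 0.75 = 0.6328 in².
0.6 F_u A_nv = 138.8 kips; 0.6 F_y A_gv = 143.4 kips → shear rupture governs the shear term.
R_n = 138.8 + 1.0 × 70 × 0.6328 = 183.1 kips.
Design strength φR_n = 0.75 × 183.1 = 137 kips.

137 kips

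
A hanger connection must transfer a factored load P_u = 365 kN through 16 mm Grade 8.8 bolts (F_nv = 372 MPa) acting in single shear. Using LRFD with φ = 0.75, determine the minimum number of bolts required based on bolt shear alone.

7 bolts

A_b = π·16²/4 = 201.1 mm².
Per-bolt design strength φR_n = 0.75 × 372 × 201.1 × 1 / 1000 = 56.1 kN.
n ≥ 365 / 56.1 = 6.507 → use 7 bolts.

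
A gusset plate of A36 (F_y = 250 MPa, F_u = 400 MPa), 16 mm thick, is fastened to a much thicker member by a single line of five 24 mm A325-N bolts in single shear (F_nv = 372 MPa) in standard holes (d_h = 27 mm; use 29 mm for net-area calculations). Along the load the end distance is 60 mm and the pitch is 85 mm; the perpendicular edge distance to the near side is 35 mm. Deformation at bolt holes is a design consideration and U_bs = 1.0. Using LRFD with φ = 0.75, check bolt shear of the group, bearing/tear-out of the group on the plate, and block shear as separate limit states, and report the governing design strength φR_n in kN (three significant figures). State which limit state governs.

631 kN (bolt shear governs)

Bolt shear: A_b = π·24²/4 = 452.4 mm²; R_n = 372 × 452.4 × 5 × 1 / 1000 = 841.4 kN → 0.75 × 841.4 = 631 kN.
Bearing: edge l_c = 46.5, r_n = 357.1 kN; interior l_c = 58, r_n = 368.6 kN; R_n = 357.1 + 4·368.6 = 1832 kN → 1370 kN.
Block shear: A_gv = 6400, A_nv = 4312, A_nt = 328 mm²; R_n = min(0.6F_uA_nv, 0.6F_yA_gv) + U_bs·F_u·A_nt = 1091 kN → 818 kN.
Bolt shear governs: 631 kN.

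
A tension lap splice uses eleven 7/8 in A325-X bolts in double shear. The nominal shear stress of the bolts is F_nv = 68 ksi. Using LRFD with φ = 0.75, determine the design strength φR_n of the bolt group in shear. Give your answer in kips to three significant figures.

675 kips

A_b = π × 0.875² / 4 = 0.6013 in².
R_n = F_nv · A_b · n · n_s = 68 × 0.6013 × 11 × 2 = 899.6 kips.
Design strength φR_n = 0.75 × 899.6 = 675 kips.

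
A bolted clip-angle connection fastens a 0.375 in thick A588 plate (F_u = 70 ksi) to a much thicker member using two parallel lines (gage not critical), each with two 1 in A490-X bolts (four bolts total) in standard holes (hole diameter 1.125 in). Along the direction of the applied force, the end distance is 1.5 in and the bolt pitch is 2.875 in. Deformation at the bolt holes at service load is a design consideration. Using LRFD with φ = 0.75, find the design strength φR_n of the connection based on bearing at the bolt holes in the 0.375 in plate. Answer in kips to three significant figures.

127 kips

Per bolt r_n = 1.2 l_c t F_u ≤ 2.4 d t F_u; upper limit = 2.4 × 1 × 0.375 × 70 = 63 kips.
Edge bolt: l_c = 1.5 − 1.125/2 = 0.9375 in → 1.2 × 0.9375 × 0.375 × 70 = 29.53 → r_n = 29.53 kips.
Interior bolts: l_c = 2.875 − 1.125 = 1.75 in → 1.2 × 1.75 × 0.375 × 70 = 55.13 → r_n = 55.13 kips.
R_n = 2 × 29.53 + 2 × 55.13 = 169.3 kips.
Design strength φR_n = 0.75 × 169.3 = 127 kips.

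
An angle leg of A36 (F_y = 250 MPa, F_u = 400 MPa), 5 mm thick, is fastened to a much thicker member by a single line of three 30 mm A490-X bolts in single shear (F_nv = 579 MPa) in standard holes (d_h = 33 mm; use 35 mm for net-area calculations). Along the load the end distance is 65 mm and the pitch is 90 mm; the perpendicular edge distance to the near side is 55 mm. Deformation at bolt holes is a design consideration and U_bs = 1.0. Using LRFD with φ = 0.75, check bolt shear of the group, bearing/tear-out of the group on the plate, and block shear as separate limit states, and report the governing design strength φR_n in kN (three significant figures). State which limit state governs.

194 kN (block shear governs)

Bolt shear: A_b = π·30²/4 = 706.9 mm²; R_n = 579 × 706.9 × 3 × 1 / 1000 = 1228 kN → 0.75 × 1228 = 921 kN.
Bearing: edge l_c = 48.5, r_n = 116.4 kN; interior l_c = 57, r_n = 136.8 kN; R_n = 116.4 + 2·136.8 = 390 kN → 292 kN.
Block shear: A_gv = 1225, A_nv = 787.5, A_nt = 187.5 mm²; R_n = min(0.6F_uA_nv, 0.6F_yA_gv) + U_bs·F_u·A_nt = 258.8 kN → 194 kN.
Block shear governs: 194 kN.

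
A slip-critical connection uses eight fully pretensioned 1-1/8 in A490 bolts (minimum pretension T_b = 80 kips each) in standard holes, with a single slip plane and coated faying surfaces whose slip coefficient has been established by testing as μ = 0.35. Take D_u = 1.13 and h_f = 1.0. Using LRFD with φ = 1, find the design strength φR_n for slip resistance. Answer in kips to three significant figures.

253 kips

R_n = μ · D_u · h_f · T_b · n_s · n_b = 0.35 × 1.13 × 1.0 × 80 × 1 × 8 = 253.1 kips.
Design strength φR_n = 1 × 253.1 = 253 kips.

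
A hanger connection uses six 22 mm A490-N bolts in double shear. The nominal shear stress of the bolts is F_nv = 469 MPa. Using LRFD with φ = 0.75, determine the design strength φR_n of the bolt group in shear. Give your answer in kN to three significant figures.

A_b = π × 22² / 4 = 380.1 mm².
R_n = F_nv · A_b · n · n_s = 469 × 380.1 × 6 × 2 / 1000 = 2139 kN.
Design strength φR_n = 0.75 × 2139 = 1600 kN.

1600 kN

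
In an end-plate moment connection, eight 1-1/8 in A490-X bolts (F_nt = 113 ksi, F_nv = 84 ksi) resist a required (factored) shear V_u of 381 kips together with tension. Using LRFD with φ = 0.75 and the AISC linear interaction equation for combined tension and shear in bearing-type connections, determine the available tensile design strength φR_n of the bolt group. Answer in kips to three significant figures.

364 kips

A_b = π·1.125²/4 = 0.994 in²; f_rv = 381 / (8 × 0.994) = 47.91 ksi.
F'_nt = 1.3 F_nt − (F_nt / φF_nv) f_rv = 1.3·113 − (113/(0.75·84))·47.91 = 60.96 ksi, capped at F_nt → F'_nt = 60.96 ksi.
R_n = F'_nt · A_b · n = 60.96 × 0.994 × 8 = 484.8 kips.
Design strength φR_n = 0.75 × 484.8 = 364 kips.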